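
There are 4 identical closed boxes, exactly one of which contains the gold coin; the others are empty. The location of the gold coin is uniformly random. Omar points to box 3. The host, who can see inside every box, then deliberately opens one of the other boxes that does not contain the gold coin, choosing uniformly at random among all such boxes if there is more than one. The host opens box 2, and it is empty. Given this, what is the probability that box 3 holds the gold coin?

1/4

Apply Bayes' rule, conditioning on where the gold coin actually is.
If it is in either of boxes 1 and 4 (prior 1/4 each): the host has 2 equally likely choices, so probability 1/2; weight (1/4)·(1/2) = 1/8 each.
If it is in box 2 (prior 1/4): the host opened box 2, so this case is ruled out; weight (1/4)·0 = 0.
If it is in box 3 (prior 1/4): the host has 3 equally likely choices, so probability 1/3; weight (1/4)·(1/3) = 1/12.
The weights sum to 1/3.
So P(the gold coin in box 3 | the host opened box 2) = (1/12) / (1/3) = 1/4.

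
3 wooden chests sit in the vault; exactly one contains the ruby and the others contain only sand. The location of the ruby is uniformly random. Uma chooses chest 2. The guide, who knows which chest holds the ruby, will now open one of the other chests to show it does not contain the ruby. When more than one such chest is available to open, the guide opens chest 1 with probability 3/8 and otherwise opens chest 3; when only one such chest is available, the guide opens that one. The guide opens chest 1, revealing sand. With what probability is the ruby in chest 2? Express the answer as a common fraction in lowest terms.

3/11

Condition on the true location of the ruby.
If it is in chest 1 (prior 1/3): the guide opened chest 1, so this case is ruled out; weight (1/3)·0 = 0.
If it is in chest 2 (prior 1/3): chest 1 is available, opened with probability 3/8; weight (1/3)·(3/8) = 1/8.
If it is in chest 3 (prior 1/3): only chest 1 is available, probability 1; weight (1/3)·1 = 1/3.
The weights sum to 11/24.
So P(the ruby in chest 2 | the guide opened chest 1) = (1/8) / (11/24) = 3/11.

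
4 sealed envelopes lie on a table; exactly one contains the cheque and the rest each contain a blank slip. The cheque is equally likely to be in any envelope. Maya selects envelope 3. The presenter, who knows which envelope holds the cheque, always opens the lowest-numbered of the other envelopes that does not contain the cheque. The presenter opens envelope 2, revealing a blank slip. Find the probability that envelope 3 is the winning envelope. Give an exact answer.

Apply Bayes' rule, conditioning on where the cheque actually is.
If it is in envelope 1 (prior 1/4): envelope 2 is the lowest-numbered option available, probability 1; weight (1/4)·1 = 1/4.
If it is in envelope 2 (prior 1/4): the presenter opened envelope 2, so this case is ruled out; weight (1/4)·0 = 0.
If it is in either of envelopes 3 and 4 (prior 1/4 each): the presenter would have opened envelope 1 instead, probability 0; weight (1/4)·0 = 0 each.
The weights sum to 1/4.
So P(the cheque in envelope 3 | the presenter opened envelope 2) = 0 / (1/4) = 0.

0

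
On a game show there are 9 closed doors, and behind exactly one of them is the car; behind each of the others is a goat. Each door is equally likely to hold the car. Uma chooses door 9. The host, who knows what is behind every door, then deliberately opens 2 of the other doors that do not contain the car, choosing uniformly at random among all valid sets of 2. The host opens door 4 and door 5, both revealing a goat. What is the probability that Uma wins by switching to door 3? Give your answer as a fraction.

Apply Bayes' rule, conditioning on where the car actually is.
If it is behind any of doors 1, 2, 3, 6, 7, and 8 (prior 1/9 each): the host has 21 equally likely choices, so probability 1/21; weight (1/9)·(1/21) = 1/189 each.
If it is behind either of doors 4 and 5 (prior 1/9 each): that door was opened and seen not to hold the prize — ruled out; weight (1/9)·0 = 0 each.
If it is behind door 9 (prior 1/9): the host has 28 equally likely choices, so probability 1/28; weight (1/9)·(1/28) = 1/252.
The weights sum to 1/28.
So P(the car behind door 3 | the host opened door 4 and door 5) = (1/189) / (1/28) = 4/27.

4/27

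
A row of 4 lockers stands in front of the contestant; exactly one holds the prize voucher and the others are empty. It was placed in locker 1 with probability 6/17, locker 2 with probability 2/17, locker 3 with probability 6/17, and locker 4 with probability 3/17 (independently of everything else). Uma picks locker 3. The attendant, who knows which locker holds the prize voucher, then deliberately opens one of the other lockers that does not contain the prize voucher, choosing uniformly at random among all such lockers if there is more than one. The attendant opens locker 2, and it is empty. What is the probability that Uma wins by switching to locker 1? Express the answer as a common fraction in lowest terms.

Condition on the true location of the prize voucher.
If it is in locker 1 (prior 6/17): the attendant has 2 equally likely choices, so probability 1/2; weight (6/17)·(1/2) = 3/17.
If it is in locker 2 (prior 2/17): the attendant opened locker 2, so this case is ruled out; weight (2/17)·0 = 0.
If it is in locker 3 (prior 6/17): the attendant has 3 equally likely choices, so probability 1/3; weight (6/17)·(1/3) = 2/17.
If it is in locker 4 (prior 3/17): the attendant has 2 equally likely choices, so probability 1/2; weight (3/17)·(1/2) = 3/34.
The weights sum to 13/34.
So P(the prize voucher in locker 1 | the attendant opened locker 2) = (3/17) / (13/34) = 6/13.

6/13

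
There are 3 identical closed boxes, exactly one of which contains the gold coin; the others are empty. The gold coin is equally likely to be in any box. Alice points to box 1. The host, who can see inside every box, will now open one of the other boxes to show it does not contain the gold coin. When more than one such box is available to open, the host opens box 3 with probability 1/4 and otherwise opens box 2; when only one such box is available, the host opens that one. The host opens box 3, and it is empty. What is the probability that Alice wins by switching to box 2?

4/5

Condition on the true location of the gold coin.
If it is in box 1 (prior 1/3): box 3 is available, opened with probability 1/4; weight (1/3)·(1/4) = 1/12.
If it is in box 2 (prior 1/3): only box 3 is available, probability 1; weight (1/3)·1 = 1/3.
If it is in box 3 (prior 1/3): the host opened box 3, so this case is ruled out; weight (1/3)·0 = 0.
The weights sum to 5/12.
So P(the gold coin in box 2 | the host opened box 3) = (1/3) / (5/12) = 4/5.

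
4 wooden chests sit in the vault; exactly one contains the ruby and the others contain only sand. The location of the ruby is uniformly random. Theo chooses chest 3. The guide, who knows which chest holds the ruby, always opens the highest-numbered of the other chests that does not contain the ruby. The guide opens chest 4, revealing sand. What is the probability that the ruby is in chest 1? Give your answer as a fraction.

1/3

Condition on the true location of the ruby.
If it is in any of chests 1, 2, and 3 (prior 1/4 each): chest 4 is the highest-numbered option available, probability 1; weight (1/4)·1 = 1/4 each.
If it is in chest 4 (prior 1/4): the guide opened chest 4, so this case is ruled out; weight (1/4)·0 = 0.
The weights sum to 3/4.
So P(the ruby in chest 1 | the guide opened chest 4) = (1/4) / (3/4) = 1/3.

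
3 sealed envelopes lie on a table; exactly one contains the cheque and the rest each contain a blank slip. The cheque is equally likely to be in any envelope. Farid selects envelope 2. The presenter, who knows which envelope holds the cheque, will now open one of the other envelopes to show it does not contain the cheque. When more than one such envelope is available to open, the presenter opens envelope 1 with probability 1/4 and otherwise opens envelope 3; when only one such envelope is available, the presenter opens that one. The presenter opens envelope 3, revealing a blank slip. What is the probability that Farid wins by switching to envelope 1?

4/7

Apply Bayes' rule, conditioning on where the cheque actually is.
If it is in envelope 1 (prior 1/3): only envelope 3 is available, probability 1; weight (1/3)·1 = 1/3.
If it is in envelope 2 (prior 1/3): envelope 1 is available but not opened, probability 3/4; weight (1/3)·(3/4) = 1/4.
If it is in envelope 3 (prior 1/3): the presenter opened envelope 3, so this case is ruled out; weight (1/3)·0 = 0.
The weights sum to 7/12.
So P(the cheque in envelope 1 | the presenter opened envelope 3) = (1/3) / (7/12) = 4/7.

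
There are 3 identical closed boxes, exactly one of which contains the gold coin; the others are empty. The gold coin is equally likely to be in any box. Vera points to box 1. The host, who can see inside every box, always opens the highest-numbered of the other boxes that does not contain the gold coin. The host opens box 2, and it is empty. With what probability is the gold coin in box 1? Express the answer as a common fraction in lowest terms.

Apply Bayes' rule, conditioning on where the gold coin actually is.
If it is in box 1 (prior 1/3): the host would have opened box 3 instead, probability 0; weight (1/3)·0 = 0.
If it is in box 2 (prior 1/3): the host opened box 2, so this case is ruled out; weight (1/3)·0 = 0.
If it is in box 3 (prior 1/3): box 2 is the highest-numbered option available, probability 1; weight (1/3)·1 = 1/3.
The weights sum to 1/3.
So P(the gold coin in box 1 | the host opened box 2) = 0 / (1/3) = 0.

0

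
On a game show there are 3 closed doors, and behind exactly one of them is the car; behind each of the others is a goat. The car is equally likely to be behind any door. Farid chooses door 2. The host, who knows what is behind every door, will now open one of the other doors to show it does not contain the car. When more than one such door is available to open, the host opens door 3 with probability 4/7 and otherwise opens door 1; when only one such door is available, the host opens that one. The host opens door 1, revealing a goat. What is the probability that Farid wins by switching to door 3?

7/10

Condition on the true location of the car.
If it is behind door 1 (prior 1/3): the host opened door 1, so this case is ruled out; weight (1/3)·0 = 0.
If it is behind door 2 (prior 1/3): door 3 is available but not opened, probability 3/7; weight (1/3)·(3/7) = 1/7.
If it is behind door 3 (prior 1/3): only door 1 is available, probability 1; weight (1/3)·1 = 1/3.
The weights sum to 10/21.
So P(the car behind door 3 | the host opened door 1) = (1/3) / (10/21) = 7/10.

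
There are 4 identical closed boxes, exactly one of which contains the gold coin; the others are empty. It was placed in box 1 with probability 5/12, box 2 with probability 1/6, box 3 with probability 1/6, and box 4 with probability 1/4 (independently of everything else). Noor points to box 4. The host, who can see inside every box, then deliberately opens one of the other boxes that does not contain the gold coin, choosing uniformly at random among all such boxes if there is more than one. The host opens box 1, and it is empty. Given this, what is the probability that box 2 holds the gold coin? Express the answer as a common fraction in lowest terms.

1/3

Apply Bayes' rule, conditioning on where the gold coin actually is.
If it is in box 1 (prior 5/12): the host opened box 1, so this case is ruled out; weight (5/12)·0 = 0.
If it is in either of boxes 2 and 3 (prior 1/6 each): the host has 2 equally likely choices, so probability 1/2; weight (1/6)·(1/2) = 1/12 each.
If it is in box 4 (prior 1/4): the host has 3 equally likely choices, so probability 1/3; weight (1/4)·(1/3) = 1/12.
The weights sum to 1/4.
So P(the gold coin in box 2 | the host opened box 1) = (1/12) / (1/4) = 1/3.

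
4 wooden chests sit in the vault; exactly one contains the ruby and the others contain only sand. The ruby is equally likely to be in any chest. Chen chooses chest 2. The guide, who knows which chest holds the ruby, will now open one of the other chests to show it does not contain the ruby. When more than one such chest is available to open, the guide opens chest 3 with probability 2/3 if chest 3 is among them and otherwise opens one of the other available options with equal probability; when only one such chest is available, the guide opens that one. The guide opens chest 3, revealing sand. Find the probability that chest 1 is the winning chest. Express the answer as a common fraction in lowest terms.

Apply Bayes' rule, conditioning on where the ruby actually is.
If it is in any of chests 1, 2, and 4 (prior 1/4 each): chest 3 is available, opened with probability 2/3; weight (1/4)·(2/3) = 1/6 each.
If it is in chest 3 (prior 1/4): the guide opened chest 3, so this case is ruled out; weight (1/4)·0 = 0.
The weights sum to 1/2.
So P(the ruby in chest 1 | the guide opened chest 3) = (1/6) / (1/2) = 1/3.

1/3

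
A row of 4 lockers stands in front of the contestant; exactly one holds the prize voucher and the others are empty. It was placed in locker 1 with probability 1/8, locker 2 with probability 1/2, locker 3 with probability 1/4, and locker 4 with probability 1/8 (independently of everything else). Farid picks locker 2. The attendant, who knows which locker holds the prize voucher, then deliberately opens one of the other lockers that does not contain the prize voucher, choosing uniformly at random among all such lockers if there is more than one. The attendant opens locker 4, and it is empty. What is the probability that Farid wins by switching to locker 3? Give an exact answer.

6/17

Condition on the true location of the prize voucher.
If it is in locker 1 (prior 1/8): the attendant has 2 equally likely choices, so probability 1/2; weight (1/8)·(1/2) = 1/16.
If it is in locker 2 (prior 1/2): the attendant has 3 equally likely choices, so probability 1/3; weight (1/2)·(1/3) = 1/6.
If it is in locker 3 (prior 1/4): the attendant has 2 equally likely choices, so probability 1/2; weight (1/4)·(1/2) = 1/8.
If it is in locker 4 (prior 1/8): the attendant opened locker 4, so this case is ruled out; weight (1/8)·0 = 0.
The weights sum to 17/48.
So P(the prize voucher in locker 3 | the attendant opened locker 4) = (1/8) / (17/48) = 6/17.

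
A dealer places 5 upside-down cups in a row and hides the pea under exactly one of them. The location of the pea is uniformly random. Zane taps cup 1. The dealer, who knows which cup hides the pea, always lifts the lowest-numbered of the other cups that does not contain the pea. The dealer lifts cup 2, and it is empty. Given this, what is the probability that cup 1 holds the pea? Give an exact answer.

Condition on the true location of the pea.
If it is under any of cups 1, 3, 4, and 5 (prior 1/5 each): cup 2 is the lowest-numbered option available, probability 1; weight (1/5)·1 = 1/5 each.
If it is under cup 2 (prior 1/5): the dealer opened cup 2, so this case is ruled out; weight (1/5)·0 = 0.
The weights sum to 4/5.
So P(the pea under cup 1 | the dealer opened cup 2) = (1/5) / (4/5) = 1/4.

1/4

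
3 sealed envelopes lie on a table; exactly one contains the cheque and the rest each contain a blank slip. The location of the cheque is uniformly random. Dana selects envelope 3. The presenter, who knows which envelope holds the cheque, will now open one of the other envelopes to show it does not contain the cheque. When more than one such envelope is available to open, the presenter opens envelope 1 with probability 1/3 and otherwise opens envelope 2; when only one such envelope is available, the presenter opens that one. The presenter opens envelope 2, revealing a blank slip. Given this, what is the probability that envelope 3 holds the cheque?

2/5

Consider each possible location of the cheque in turn.
If it is in envelope 1 (prior 1/3): only envelope 2 is available, probability 1; weight (1/3)·1 = 1/3.
If it is in envelope 2 (prior 1/3): the presenter opened envelope 2, so this case is ruled out; weight (1/3)·0 = 0.
If it is in envelope 3 (prior 1/3): envelope 1 is available but not opened, probability 2/3; weight (1/3)·(2/3) = 2/9.
The weights sum to 5/9.
So P(the cheque in envelope 3 | the presenter opened envelope 2) = (2/9) / (5/9) = 2/5.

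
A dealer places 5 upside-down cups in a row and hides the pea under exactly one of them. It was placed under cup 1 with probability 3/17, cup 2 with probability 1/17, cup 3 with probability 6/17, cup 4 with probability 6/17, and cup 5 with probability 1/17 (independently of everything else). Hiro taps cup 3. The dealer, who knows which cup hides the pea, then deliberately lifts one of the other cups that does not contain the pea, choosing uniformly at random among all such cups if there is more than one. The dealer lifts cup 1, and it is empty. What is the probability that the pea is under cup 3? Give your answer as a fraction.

Consider each possible location of the pea in turn.
If it is under cup 1 (prior 3/17): the dealer opened cup 1, so this case is ruled out; weight (3/17)·0 = 0.
If it is under either of cups 2 and 5 (prior 1/17 each): the dealer has 3 equally likely choices, so probability 1/3; weight (1/17)·(1/3) = 1/51 each.
If it is under cup 3 (prior 6/17): the dealer has 4 equally likely choices, so probability 1/4; weight (6/17)·(1/4) = 3/34.
If it is under cup 4 (prior 6/17): the dealer has 3 equally likely choices, so probability 1/3; weight (6/17)·(1/3) = 2/17.
The weights sum to 25/102.
So P(the pea under cup 3 | the dealer opened cup 1) = (3/34) / (25/102) = 9/25.

9/25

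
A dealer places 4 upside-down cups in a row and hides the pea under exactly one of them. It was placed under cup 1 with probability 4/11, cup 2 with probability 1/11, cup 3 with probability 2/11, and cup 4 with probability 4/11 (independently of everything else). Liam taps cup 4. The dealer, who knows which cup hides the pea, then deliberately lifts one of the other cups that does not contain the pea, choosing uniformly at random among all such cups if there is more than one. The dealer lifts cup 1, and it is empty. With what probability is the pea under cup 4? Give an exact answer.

Apply Bayes' rule, conditioning on where the pea actually is.
If it is under cup 1 (prior 4/11): the dealer opened cup 1, so this case is ruled out; weight (4/11)·0 = 0.
If it is under cup 2 (prior 1/11): the dealer has 2 equally likely choices, so probability 1/2; weight (1/11)·(1/2) = 1/22.
If it is under cup 3 (prior 2/11): the dealer has 2 equally likely choices, so probability 1/2; weight (2/11)·(1/2) = 1/11.
If it is under cup 4 (prior 4/11): the dealer has 3 equally likely choices, so probability 1/3; weight (4/11)·(1/3) = 4/33.
The weights sum to 17/66.
So P(the pea under cup 4 | the dealer opened cup 1) = (4/33) / (17/66) = 8/17.

8/17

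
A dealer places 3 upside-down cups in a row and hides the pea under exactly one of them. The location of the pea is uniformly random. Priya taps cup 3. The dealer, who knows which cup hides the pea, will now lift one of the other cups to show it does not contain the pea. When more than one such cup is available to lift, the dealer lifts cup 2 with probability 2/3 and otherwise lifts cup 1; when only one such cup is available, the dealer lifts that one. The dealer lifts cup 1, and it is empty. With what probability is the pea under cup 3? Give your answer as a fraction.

1/4

Consider each possible location of the pea in turn.
If it is under cup 1 (prior 1/3): the dealer opened cup 1, so this case is ruled out; weight (1/3)·0 = 0.
If it is under cup 2 (prior 1/3): only cup 1 is available, probability 1; weight (1/3)·1 = 1/3.
If it is under cup 3 (prior 1/3): cup 2 is available but not opened, probability 1/3; weight (1/3)·(1/3) = 1/9.
The weights sum to 4/9.
So P(the pea under cup 3 | the dealer opened cup 1) = (1/9) / (4/9) = 1/4.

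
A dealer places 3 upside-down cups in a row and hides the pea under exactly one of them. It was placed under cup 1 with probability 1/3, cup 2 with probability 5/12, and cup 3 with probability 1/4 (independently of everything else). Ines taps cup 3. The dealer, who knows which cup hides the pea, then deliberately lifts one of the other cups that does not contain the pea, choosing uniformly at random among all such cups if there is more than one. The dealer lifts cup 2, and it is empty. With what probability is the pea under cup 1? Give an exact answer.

8/11

Condition on the true location of the pea.
If it is under cup 1 (prior 1/3): the dealer has no choice, probability 1; weight (1/3)·1 = 1/3.
If it is under cup 2 (prior 5/12): the dealer opened cup 2, so this case is ruled out; weight (5/12)·0 = 0.
If it is under cup 3 (prior 1/4): the dealer has 2 equally likely choices, so probability 1/2; weight (1/4)·(1/2) = 1/8.
The weights sum to 11/24.
So P(the pea under cup 1 | the dealer opened cup 2) = (1/3) / (11/24) = 8/11.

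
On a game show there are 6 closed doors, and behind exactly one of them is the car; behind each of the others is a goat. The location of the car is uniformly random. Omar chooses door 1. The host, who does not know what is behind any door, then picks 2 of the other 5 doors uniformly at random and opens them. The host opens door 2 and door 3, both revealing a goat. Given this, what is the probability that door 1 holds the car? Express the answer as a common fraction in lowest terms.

Because the host chose which doors to open without knowing where the car is, the choice is independent of the prize location. Learning that none of the 2 opened doors holds the car simply rules out those 2 locations and leaves the remaining 4 doors still equally likely by symmetry.
So P(the car behind door 1) = 1/4.

1/4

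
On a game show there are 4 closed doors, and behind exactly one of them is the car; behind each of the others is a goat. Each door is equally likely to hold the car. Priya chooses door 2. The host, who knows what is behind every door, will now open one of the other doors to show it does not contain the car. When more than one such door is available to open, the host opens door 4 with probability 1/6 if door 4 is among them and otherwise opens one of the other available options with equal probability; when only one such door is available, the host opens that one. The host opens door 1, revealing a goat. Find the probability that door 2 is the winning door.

Apply Bayes' rule, conditioning on where the car actually is.
If it is behind door 1 (prior 1/4): the host opened door 1, so this case is ruled out; weight (1/4)·0 = 0.
If it is behind door 2 (prior 1/4): door 4 is available but not opened; door 1 gets probability (1 − 1/6)/2 = 5/12; weight (1/4)·(5/12) = 5/48.
If it is behind door 3 (prior 1/4): door 4 is available but not opened, probability 5/6; weight (1/4)·(5/6) = 5/24.
If it is behind door 4 (prior 1/4): door 4 holds the prize so is unavailable; the host chooses uniformly among the 2 others, probability 1/2; weight (1/4)·(1/2) = 1/8.
The weights sum to 7/16.
So P(the car behind door 2 | the host opened door 1) = (5/48) / (7/16) = 5/21.

5/21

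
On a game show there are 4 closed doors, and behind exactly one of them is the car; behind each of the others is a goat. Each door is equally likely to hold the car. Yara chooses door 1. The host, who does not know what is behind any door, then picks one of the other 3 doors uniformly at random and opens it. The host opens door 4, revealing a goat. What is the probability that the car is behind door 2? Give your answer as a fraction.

Because the host chose which door to open without knowing where the car is, the choice is independent of the prize location. Learning that door 4 does not hold the car simply rules out that one location and leaves the remaining 3 doors still equally likely by symmetry.
So P(the car behind door 2) = 1/3.

1/3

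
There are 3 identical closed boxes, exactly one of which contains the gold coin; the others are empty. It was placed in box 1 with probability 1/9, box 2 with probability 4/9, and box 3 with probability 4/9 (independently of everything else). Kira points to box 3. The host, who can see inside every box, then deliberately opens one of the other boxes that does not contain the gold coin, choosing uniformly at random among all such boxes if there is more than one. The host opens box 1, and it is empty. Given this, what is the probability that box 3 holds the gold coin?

Condition on the true location of the gold coin.
If it is in box 1 (prior 1/9): the host opened box 1, so this case is ruled out; weight (1/9)·0 = 0.
If it is in box 2 (prior 4/9): the host has no choice, probability 1; weight (4/9)·1 = 4/9.
If it is in box 3 (prior 4/9): the host has 2 equally likely choices, so probability 1/2; weight (4/9)·(1/2) = 2/9.
The weights sum to 2/3.
So P(the gold coin in box 3 | the host opened box 1) = (2/9) / (2/3) = 1/3.

1/3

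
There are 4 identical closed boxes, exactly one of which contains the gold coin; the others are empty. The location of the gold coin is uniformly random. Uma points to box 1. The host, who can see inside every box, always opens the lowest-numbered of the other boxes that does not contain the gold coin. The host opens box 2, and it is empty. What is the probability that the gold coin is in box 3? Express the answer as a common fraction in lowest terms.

1/3

Consider each possible location of the gold coin in turn.
If it is in any of boxes 1, 3, and 4 (prior 1/4 each): box 2 is the lowest-numbered option available, probability 1; weight (1/4)·1 = 1/4 each.
If it is in box 2 (prior 1/4): the host opened box 2, so this case is ruled out; weight (1/4)·0 = 0.
The weights sum to 3/4.
So P(the gold coin in box 3 | the host opened box 2) = (1/4) / (3/4) = 1/3.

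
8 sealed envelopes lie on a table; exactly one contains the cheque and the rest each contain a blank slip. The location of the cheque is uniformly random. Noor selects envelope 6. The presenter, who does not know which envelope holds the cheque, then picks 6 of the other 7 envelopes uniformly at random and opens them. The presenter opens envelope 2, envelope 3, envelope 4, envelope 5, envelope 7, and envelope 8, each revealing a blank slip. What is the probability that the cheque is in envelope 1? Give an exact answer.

1/2

Consider each possible location of the cheque in turn.
If it is in either of envelopes 1 and 6 (prior 1/8 each): the presenter picks exactly this set with probability 1/7 regardless, and none is the prize; weight (1/8)·(1/7) = 1/56 each.
If it is in any of envelopes 2, 3, 4, 5, 7, and 8 (prior 1/8 each): that envelope was opened and seen not to hold the prize — ruled out; weight (1/8)·0 = 0 each.
The weights sum to 1/28.
So P(the cheque in envelope 1 | the presenter opened envelope 2, envelope 3, envelope 4, envelope 5, envelope 7, and envelope 8) = (1/56) / (1/28) = 1/2.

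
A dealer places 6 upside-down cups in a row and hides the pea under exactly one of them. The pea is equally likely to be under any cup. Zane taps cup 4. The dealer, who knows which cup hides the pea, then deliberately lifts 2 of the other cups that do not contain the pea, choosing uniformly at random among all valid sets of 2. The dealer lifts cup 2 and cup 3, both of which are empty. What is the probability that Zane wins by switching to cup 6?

5/18

Consider each possible location of the pea in turn.
If it is under any of cups 1, 5, and 6 (prior 1/6 each): the dealer has 6 equally likely choices, so probability 1/6; weight (1/6)·(1/6) = 1/36 each.
If it is under either of cups 2 and 3 (prior 1/6 each): that cup was opened and seen not to hold the prize — ruled out; weight (1/6)·0 = 0 each.
If it is under cup 4 (prior 1/6): the dealer has 10 equally likely choices, so probability 1/10; weight (1/6)·(1/10) = 1/60.
The weights sum to 1/10.
So P(the pea under cup 6 | the dealer opened cup 2 and cup 3) = (1/36) / (1/10) = 5/18.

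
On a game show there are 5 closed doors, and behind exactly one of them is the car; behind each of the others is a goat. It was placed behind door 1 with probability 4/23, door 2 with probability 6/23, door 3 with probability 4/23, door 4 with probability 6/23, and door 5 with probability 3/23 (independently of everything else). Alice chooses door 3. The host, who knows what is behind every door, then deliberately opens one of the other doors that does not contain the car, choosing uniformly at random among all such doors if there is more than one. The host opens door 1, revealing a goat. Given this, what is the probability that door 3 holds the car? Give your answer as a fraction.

1/6

Apply Bayes' rule, conditioning on where the car actually is.
If it is behind door 1 (prior 4/23): the host opened door 1, so this case is ruled out; weight (4/23)·0 = 0.
If it is behind either of doors 2 and 4 (prior 6/23 each): the host has 3 equally likely choices, so probability 1/3; weight (6/23)·(1/3) = 2/23 each.
If it is behind door 3 (prior 4/23): the host has 4 equally likely choices, so probability 1/4; weight (4/23)·(1/4) = 1/23.
If it is behind door 5 (prior 3/23): the host has 3 equally likely choices, so probability 1/3; weight (3/23)·(1/3) = 1/23.
The weights sum to 6/23.
So P(the car behind door 3 | the host opened door 1) = (1/23) / (6/23) = 1/6.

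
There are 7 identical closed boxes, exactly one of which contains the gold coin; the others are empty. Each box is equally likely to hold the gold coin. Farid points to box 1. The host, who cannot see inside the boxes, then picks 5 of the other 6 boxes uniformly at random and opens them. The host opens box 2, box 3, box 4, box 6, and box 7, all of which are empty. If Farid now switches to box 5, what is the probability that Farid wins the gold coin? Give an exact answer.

Condition on the true location of the gold coin.
If it is in either of boxes 1 and 5 (prior 1/7 each): the host picks exactly this set with probability 1/6 regardless, and none is the prize; weight (1/7)·(1/6) = 1/42 each.
If it is in any of boxes 2, 3, 4, 6, and 7 (prior 1/7 each): that box was opened and seen not to hold the prize — ruled out; weight (1/7)·0 = 0 each.
The weights sum to 1/21.
So P(the gold coin in box 5 | the host opened box 2, box 3, box 4, box 6, and box 7) = (1/42) / (1/21) = 1/2.

1/2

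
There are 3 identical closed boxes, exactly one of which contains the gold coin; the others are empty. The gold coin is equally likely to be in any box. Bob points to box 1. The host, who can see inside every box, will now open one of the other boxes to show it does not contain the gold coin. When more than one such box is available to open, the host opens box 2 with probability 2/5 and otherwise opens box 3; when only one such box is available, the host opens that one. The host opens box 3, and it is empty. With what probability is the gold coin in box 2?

Consider each possible location of the gold coin in turn.
If it is in box 1 (prior 1/3): box 2 is available but not opened, probability 3/5; weight (1/3)·(3/5) = 1/5.
If it is in box 2 (prior 1/3): only box 3 is available, probability 1; weight (1/3)·1 = 1/3.
If it is in box 3 (prior 1/3): the host opened box 3, so this case is ruled out; weight (1/3)·0 = 0.
The weights sum to 8/15.
So P(the gold coin in box 2 | the host opened box 3) = (1/3) / (8/15) = 5/8.

5/8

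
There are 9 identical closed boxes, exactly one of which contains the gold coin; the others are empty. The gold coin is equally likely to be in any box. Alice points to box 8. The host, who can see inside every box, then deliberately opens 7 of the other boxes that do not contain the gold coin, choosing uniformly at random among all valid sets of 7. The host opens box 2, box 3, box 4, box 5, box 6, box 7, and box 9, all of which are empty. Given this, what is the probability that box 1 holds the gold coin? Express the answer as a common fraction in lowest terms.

Apply Bayes' rule, conditioning on where the gold coin actually is.
If it is in box 1 (prior 1/9): the host has no choice, probability 1; weight (1/9)·1 = 1/9.
If it is in any of boxes 2, 3, 4, 5, 6, 7, and 9 (prior 1/9 each): that box was opened and seen not to hold the prize — ruled out; weight (1/9)·0 = 0 each.
If it is in box 8 (prior 1/9): the host has 8 equally likely choices, so probability 1/8; weight (1/9)·(1/8) = 1/72.
The weights sum to 1/8.
So P(the gold coin in box 1 | the host opened box 2, box 3, box 4, box 5, box 6, box 7, and box 9) = (1/9) / (1/8) = 8/9.

8/9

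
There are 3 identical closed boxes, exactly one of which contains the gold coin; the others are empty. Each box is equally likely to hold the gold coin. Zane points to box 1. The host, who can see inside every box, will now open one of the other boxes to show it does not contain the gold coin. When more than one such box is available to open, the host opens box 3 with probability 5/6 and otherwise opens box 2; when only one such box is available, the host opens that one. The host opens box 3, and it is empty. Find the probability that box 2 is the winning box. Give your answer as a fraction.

6/11

Consider each possible location of the gold coin in turn.
If it is in box 1 (prior 1/3): box 3 is available, opened with probability 5/6; weight (1/3)·(5/6) = 5/18.
If it is in box 2 (prior 1/3): only box 3 is available, probability 1; weight (1/3)·1 = 1/3.
If it is in box 3 (prior 1/3): the host opened box 3, so this case is ruled out; weight (1/3)·0 = 0.
The weights sum to 11/18.
So P(the gold coin in box 2 | the host opened box 3) = (1/3) / (11/18) = 6/11.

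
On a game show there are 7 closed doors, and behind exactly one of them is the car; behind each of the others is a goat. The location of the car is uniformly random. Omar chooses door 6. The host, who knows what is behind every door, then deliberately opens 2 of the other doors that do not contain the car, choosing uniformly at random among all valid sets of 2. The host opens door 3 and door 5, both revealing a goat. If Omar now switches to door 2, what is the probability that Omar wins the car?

3/14

Apply Bayes' rule, conditioning on where the car actually is.
If it is behind any of doors 1, 2, 4, and 7 (prior 1/7 each): the host has 10 equally likely choices, so probability 1/10; weight (1/7)·(1/10) = 1/70 each.
If it is behind either of doors 3 and 5 (prior 1/7 each): that door was opened and seen not to hold the prize — ruled out; weight (1/7)·0 = 0 each.
If it is behind door 6 (prior 1/7): the host has 15 equally likely choices, so probability 1/15; weight (1/7)·(1/15) = 1/105.
The weights sum to 1/15.
So P(the car behind door 2 | the host opened door 3 and door 5) = (1/70) / (1/15) = 3/14.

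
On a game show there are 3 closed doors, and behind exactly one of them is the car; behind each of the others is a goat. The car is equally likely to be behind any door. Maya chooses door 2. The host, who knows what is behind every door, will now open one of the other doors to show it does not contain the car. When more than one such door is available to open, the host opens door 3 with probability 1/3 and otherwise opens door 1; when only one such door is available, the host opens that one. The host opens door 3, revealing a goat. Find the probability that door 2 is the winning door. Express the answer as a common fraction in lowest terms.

1/4

Condition on the true location of the car.
If it is behind door 1 (prior 1/3): only door 3 is available, probability 1; weight (1/3)·1 = 1/3.
If it is behind door 2 (prior 1/3): door 3 is available, opened with probability 1/3; weight (1/3)·(1/3) = 1/9.
If it is behind door 3 (prior 1/3): the host opened door 3, so this case is ruled out; weight (1/3)·0 = 0.
The weights sum to 4/9.
So P(the car behind door 2 | the host opened door 3) = (1/9) / (4/9) = 1/4.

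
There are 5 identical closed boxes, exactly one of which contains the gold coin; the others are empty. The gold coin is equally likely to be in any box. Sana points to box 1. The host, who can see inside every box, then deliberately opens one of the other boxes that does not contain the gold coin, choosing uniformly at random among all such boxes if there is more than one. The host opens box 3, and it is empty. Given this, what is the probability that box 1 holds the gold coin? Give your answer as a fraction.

Consider each possible location of the gold coin in turn.
If it is in box 1 (prior 1/5): the host has 4 equally likely choices, so probability 1/4; weight (1/5)·(1/4) = 1/20.
If it is in any of boxes 2, 4, and 5 (prior 1/5 each): the host has 3 equally likely choices, so probability 1/3; weight (1/5)·(1/3) = 1/15 each.
If it is in box 3 (prior 1/5): the host opened box 3, so this case is ruled out; weight (1/5)·0 = 0.
The weights sum to 1/4.
So P(the gold coin in box 1 | the host opened box 3) = (1/20) / (1/4) = 1/5.

1/5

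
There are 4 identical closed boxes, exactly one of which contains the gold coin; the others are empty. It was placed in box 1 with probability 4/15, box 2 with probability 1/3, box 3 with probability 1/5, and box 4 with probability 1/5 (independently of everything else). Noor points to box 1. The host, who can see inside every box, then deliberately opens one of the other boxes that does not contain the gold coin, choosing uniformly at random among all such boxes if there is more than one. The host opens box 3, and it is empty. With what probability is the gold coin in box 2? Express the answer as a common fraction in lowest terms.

15/32

Condition on the true location of the gold coin.
If it is in box 1 (prior 4/15): the host has 3 equally likely choices, so probability 1/3; weight (4/15)·(1/3) = 4/45.
If it is in box 2 (prior 1/3): the host has 2 equally likely choices, so probability 1/2; weight (1/3)·(1/2) = 1/6.
If it is in box 3 (prior 1/5): the host opened box 3, so this case is ruled out; weight (1/5)·0 = 0.
If it is in box 4 (prior 1/5): the host has 2 equally likely choices, so probability 1/2; weight (1/5)·(1/2) = 1/10.
The weights sum to 16/45.
So P(the gold coin in box 2 | the host opened box 3) = (1/6) / (16/45) = 15/32.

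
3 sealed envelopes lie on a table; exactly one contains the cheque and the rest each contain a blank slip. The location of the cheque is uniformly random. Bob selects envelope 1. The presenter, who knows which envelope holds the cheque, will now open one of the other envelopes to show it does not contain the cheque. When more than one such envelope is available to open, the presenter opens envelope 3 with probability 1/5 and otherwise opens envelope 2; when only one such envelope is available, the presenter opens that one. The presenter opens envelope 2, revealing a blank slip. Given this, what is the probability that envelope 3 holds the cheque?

Condition on the true location of the cheque.
If it is in envelope 1 (prior 1/3): envelope 3 is available but not opened, probability 4/5; weight (1/3)·(4/5) = 4/15.
If it is in envelope 2 (prior 1/3): the presenter opened envelope 2, so this case is ruled out; weight (1/3)·0 = 0.
If it is in envelope 3 (prior 1/3): only envelope 2 is available, probability 1; weight (1/3)·1 = 1/3.
The weights sum to 3/5.
So P(the cheque in envelope 3 | the presenter opened envelope 2) = (1/3) / (3/5) = 5/9.

5/9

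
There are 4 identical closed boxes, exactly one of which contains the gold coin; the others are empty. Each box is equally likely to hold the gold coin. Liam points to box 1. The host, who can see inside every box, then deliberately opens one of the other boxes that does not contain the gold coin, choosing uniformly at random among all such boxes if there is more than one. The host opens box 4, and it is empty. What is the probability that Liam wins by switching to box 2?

Apply Bayes' rule, conditioning on where the gold coin actually is.
If it is in box 1 (prior 1/4): the host has 3 equally likely choices, so probability 1/3; weight (1/4)·(1/3) = 1/12.
If it is in either of boxes 2 and 3 (prior 1/4 each): the host has 2 equally likely choices, so probability 1/2; weight (1/4)·(1/2) = 1/8 each.
If it is in box 4 (prior 1/4): the host opened box 4, so this case is ruled out; weight (1/4)·0 = 0.
The weights sum to 1/3.
So P(the gold coin in box 2 | the host opened box 4) = (1/8) / (1/3) = 3/8.

3/8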